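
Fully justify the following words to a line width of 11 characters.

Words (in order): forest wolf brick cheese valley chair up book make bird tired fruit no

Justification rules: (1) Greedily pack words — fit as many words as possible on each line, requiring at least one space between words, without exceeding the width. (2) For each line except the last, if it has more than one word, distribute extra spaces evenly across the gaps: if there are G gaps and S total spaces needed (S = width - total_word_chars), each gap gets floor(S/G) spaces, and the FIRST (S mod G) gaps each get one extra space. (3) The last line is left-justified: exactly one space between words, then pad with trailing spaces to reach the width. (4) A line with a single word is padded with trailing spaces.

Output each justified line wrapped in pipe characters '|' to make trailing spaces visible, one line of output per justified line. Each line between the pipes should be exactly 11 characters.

Answer: |forest wolf|
|brick      |
|cheese     |
|valley     |
|chair    up|
|book   make|
|bird  tired|
|fruit no   |

Derivation:
Line 1: ['forest', 'wolf'] (min_width=11, slack=0)
Line 2: ['brick'] (min_width=5, slack=6)
Line 3: ['cheese'] (min_width=6, slack=5)
Line 4: ['valley'] (min_width=6, slack=5)
Line 5: ['chair', 'up'] (min_width=8, slack=3)
Line 6: ['book', 'make'] (min_width=9, slack=2)
Line 7: ['bird', 'tired'] (min_width=10, slack=1)
Line 8: ['fruit', 'no'] (min_width=8, slack=3)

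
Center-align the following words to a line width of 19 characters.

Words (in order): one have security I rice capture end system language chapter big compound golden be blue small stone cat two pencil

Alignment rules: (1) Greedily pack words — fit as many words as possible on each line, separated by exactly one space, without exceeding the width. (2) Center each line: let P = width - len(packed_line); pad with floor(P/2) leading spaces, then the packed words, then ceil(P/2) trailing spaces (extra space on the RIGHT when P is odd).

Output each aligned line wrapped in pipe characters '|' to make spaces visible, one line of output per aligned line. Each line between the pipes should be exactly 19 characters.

Line 1: ['one', 'have', 'security', 'I'] (min_width=19, slack=0)
Line 2: ['rice', 'capture', 'end'] (min_width=16, slack=3)
Line 3: ['system', 'language'] (min_width=15, slack=4)
Line 4: ['chapter', 'big'] (min_width=11, slack=8)
Line 5: ['compound', 'golden', 'be'] (min_width=18, slack=1)
Line 6: ['blue', 'small', 'stone'] (min_width=16, slack=3)
Line 7: ['cat', 'two', 'pencil'] (min_width=14, slack=5)

Answer: |one have security I|
| rice capture end  |
|  system language  |
|    chapter big    |
|compound golden be |
| blue small stone  |
|  cat two pencil   |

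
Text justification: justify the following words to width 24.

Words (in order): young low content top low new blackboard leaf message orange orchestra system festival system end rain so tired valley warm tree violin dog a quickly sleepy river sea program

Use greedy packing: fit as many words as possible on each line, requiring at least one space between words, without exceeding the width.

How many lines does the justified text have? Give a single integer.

Answer: 8

Derivation:
Line 1: ['young', 'low', 'content', 'top'] (min_width=21, slack=3)
Line 2: ['low', 'new', 'blackboard', 'leaf'] (min_width=23, slack=1)
Line 3: ['message', 'orange', 'orchestra'] (min_width=24, slack=0)
Line 4: ['system', 'festival', 'system'] (min_width=22, slack=2)
Line 5: ['end', 'rain', 'so', 'tired', 'valley'] (min_width=24, slack=0)
Line 6: ['warm', 'tree', 'violin', 'dog', 'a'] (min_width=22, slack=2)
Line 7: ['quickly', 'sleepy', 'river', 'sea'] (min_width=24, slack=0)
Line 8: ['program'] (min_width=7, slack=17)
Total lines: 8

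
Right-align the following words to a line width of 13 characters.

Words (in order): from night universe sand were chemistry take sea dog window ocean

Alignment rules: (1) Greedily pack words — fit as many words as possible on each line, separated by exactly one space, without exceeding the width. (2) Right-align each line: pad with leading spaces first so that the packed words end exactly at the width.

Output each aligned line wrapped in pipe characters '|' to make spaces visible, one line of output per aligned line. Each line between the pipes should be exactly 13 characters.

Line 1: ['from', 'night'] (min_width=10, slack=3)
Line 2: ['universe', 'sand'] (min_width=13, slack=0)
Line 3: ['were'] (min_width=4, slack=9)
Line 4: ['chemistry'] (min_width=9, slack=4)
Line 5: ['take', 'sea', 'dog'] (min_width=12, slack=1)
Line 6: ['window', 'ocean'] (min_width=12, slack=1)

Answer: |   from night|
|universe sand|
|         were|
|    chemistry|
| take sea dog|
| window ocean|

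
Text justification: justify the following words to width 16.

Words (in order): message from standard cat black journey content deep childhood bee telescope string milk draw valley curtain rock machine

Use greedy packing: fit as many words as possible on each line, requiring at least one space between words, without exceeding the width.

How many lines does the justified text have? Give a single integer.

Line 1: ['message', 'from'] (min_width=12, slack=4)
Line 2: ['standard', 'cat'] (min_width=12, slack=4)
Line 3: ['black', 'journey'] (min_width=13, slack=3)
Line 4: ['content', 'deep'] (min_width=12, slack=4)
Line 5: ['childhood', 'bee'] (min_width=13, slack=3)
Line 6: ['telescope', 'string'] (min_width=16, slack=0)
Line 7: ['milk', 'draw', 'valley'] (min_width=16, slack=0)
Line 8: ['curtain', 'rock'] (min_width=12, slack=4)
Line 9: ['machine'] (min_width=7, slack=9)
Total lines: 9

Answer: 9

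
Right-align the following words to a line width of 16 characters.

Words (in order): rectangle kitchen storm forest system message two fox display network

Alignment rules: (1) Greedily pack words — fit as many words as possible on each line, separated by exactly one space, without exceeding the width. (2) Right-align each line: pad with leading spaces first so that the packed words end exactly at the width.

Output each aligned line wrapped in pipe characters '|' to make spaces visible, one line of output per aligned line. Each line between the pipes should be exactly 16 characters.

Answer: |       rectangle|
|   kitchen storm|
|   forest system|
| message two fox|
| display network|

Derivation:
Line 1: ['rectangle'] (min_width=9, slack=7)
Line 2: ['kitchen', 'storm'] (min_width=13, slack=3)
Line 3: ['forest', 'system'] (min_width=13, slack=3)
Line 4: ['message', 'two', 'fox'] (min_width=15, slack=1)
Line 5: ['display', 'network'] (min_width=15, slack=1)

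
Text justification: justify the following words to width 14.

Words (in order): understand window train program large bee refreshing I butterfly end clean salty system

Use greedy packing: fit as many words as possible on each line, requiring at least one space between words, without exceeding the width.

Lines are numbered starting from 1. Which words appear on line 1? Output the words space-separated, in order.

Line 1: ['understand'] (min_width=10, slack=4)
Line 2: ['window', 'train'] (min_width=12, slack=2)
Line 3: ['program', 'large'] (min_width=13, slack=1)
Line 4: ['bee', 'refreshing'] (min_width=14, slack=0)
Line 5: ['I', 'butterfly'] (min_width=11, slack=3)
Line 6: ['end', 'clean'] (min_width=9, slack=5)
Line 7: ['salty', 'system'] (min_width=12, slack=2)

Answer: understand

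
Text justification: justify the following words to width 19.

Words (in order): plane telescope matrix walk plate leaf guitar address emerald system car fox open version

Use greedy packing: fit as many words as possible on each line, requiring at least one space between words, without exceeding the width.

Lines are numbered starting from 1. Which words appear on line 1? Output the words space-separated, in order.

Answer: plane telescope

Derivation:
Line 1: ['plane', 'telescope'] (min_width=15, slack=4)
Line 2: ['matrix', 'walk', 'plate'] (min_width=17, slack=2)
Line 3: ['leaf', 'guitar', 'address'] (min_width=19, slack=0)
Line 4: ['emerald', 'system', 'car'] (min_width=18, slack=1)
Line 5: ['fox', 'open', 'version'] (min_width=16, slack=3)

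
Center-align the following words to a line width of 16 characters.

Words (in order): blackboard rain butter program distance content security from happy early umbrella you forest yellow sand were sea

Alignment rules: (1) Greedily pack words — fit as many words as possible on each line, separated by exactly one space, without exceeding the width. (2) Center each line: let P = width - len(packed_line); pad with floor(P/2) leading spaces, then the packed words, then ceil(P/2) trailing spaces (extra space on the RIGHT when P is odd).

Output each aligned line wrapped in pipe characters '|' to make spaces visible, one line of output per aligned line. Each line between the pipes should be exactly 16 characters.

Answer: |blackboard rain |
| butter program |
|distance content|
| security from  |
|  happy early   |
|  umbrella you  |
| forest yellow  |
| sand were sea  |

Derivation:
Line 1: ['blackboard', 'rain'] (min_width=15, slack=1)
Line 2: ['butter', 'program'] (min_width=14, slack=2)
Line 3: ['distance', 'content'] (min_width=16, slack=0)
Line 4: ['security', 'from'] (min_width=13, slack=3)
Line 5: ['happy', 'early'] (min_width=11, slack=5)
Line 6: ['umbrella', 'you'] (min_width=12, slack=4)
Line 7: ['forest', 'yellow'] (min_width=13, slack=3)
Line 8: ['sand', 'were', 'sea'] (min_width=13, slack=3)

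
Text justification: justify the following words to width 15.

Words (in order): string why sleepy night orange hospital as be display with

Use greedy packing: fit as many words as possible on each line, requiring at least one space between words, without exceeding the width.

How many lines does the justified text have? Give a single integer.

Answer: 5

Derivation:
Line 1: ['string', 'why'] (min_width=10, slack=5)
Line 2: ['sleepy', 'night'] (min_width=12, slack=3)
Line 3: ['orange', 'hospital'] (min_width=15, slack=0)
Line 4: ['as', 'be', 'display'] (min_width=13, slack=2)
Line 5: ['with'] (min_width=4, slack=11)
Total lines: 5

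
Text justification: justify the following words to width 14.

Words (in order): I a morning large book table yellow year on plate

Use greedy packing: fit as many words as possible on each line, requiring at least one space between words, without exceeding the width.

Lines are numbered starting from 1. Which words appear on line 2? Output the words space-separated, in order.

Line 1: ['I', 'a', 'morning'] (min_width=11, slack=3)
Line 2: ['large', 'book'] (min_width=10, slack=4)
Line 3: ['table', 'yellow'] (min_width=12, slack=2)
Line 4: ['year', 'on', 'plate'] (min_width=13, slack=1)

Answer: large book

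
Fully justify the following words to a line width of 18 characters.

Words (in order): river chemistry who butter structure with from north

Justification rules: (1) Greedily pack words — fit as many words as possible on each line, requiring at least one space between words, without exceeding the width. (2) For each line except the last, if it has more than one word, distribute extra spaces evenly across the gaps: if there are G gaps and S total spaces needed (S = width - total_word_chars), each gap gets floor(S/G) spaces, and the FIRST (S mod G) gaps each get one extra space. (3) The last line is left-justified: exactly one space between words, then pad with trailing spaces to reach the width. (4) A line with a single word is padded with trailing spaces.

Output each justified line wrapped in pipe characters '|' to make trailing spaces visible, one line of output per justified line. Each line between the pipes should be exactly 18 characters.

Line 1: ['river', 'chemistry'] (min_width=15, slack=3)
Line 2: ['who', 'butter'] (min_width=10, slack=8)
Line 3: ['structure', 'with'] (min_width=14, slack=4)
Line 4: ['from', 'north'] (min_width=10, slack=8)

Answer: |river    chemistry|
|who         butter|
|structure     with|
|from north        |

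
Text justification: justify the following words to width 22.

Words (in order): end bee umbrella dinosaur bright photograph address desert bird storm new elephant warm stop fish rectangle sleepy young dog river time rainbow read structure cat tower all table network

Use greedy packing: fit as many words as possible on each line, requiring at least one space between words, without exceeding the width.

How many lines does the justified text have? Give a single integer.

Line 1: ['end', 'bee', 'umbrella'] (min_width=16, slack=6)
Line 2: ['dinosaur', 'bright'] (min_width=15, slack=7)
Line 3: ['photograph', 'address'] (min_width=18, slack=4)
Line 4: ['desert', 'bird', 'storm', 'new'] (min_width=21, slack=1)
Line 5: ['elephant', 'warm', 'stop'] (min_width=18, slack=4)
Line 6: ['fish', 'rectangle', 'sleepy'] (min_width=21, slack=1)
Line 7: ['young', 'dog', 'river', 'time'] (min_width=20, slack=2)
Line 8: ['rainbow', 'read', 'structure'] (min_width=22, slack=0)
Line 9: ['cat', 'tower', 'all', 'table'] (min_width=19, slack=3)
Line 10: ['network'] (min_width=7, slack=15)
Total lines: 10

Answer: 10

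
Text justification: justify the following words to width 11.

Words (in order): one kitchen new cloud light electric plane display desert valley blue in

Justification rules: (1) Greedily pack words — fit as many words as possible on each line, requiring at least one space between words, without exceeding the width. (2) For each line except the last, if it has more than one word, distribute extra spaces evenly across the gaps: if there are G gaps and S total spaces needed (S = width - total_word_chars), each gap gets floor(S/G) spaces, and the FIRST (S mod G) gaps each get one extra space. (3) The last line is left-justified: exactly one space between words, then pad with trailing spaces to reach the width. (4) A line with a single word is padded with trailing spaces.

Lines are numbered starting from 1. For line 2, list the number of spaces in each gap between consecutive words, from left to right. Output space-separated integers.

Line 1: ['one', 'kitchen'] (min_width=11, slack=0)
Line 2: ['new', 'cloud'] (min_width=9, slack=2)
Line 3: ['light'] (min_width=5, slack=6)
Line 4: ['electric'] (min_width=8, slack=3)
Line 5: ['plane'] (min_width=5, slack=6)
Line 6: ['display'] (min_width=7, slack=4)
Line 7: ['desert'] (min_width=6, slack=5)
Line 8: ['valley', 'blue'] (min_width=11, slack=0)
Line 9: ['in'] (min_width=2, slack=9)

Answer: 3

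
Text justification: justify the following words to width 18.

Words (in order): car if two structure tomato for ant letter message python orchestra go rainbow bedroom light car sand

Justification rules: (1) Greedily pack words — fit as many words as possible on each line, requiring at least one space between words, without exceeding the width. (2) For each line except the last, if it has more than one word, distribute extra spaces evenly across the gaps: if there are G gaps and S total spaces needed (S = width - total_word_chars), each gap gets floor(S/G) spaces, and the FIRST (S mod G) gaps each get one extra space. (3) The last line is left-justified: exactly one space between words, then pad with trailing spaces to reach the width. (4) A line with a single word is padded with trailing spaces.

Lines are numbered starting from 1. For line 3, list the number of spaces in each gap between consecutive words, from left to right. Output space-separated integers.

Answer: 3 3

Derivation:
Line 1: ['car', 'if', 'two'] (min_width=10, slack=8)
Line 2: ['structure', 'tomato'] (min_width=16, slack=2)
Line 3: ['for', 'ant', 'letter'] (min_width=14, slack=4)
Line 4: ['message', 'python'] (min_width=14, slack=4)
Line 5: ['orchestra', 'go'] (min_width=12, slack=6)
Line 6: ['rainbow', 'bedroom'] (min_width=15, slack=3)
Line 7: ['light', 'car', 'sand'] (min_width=14, slack=4)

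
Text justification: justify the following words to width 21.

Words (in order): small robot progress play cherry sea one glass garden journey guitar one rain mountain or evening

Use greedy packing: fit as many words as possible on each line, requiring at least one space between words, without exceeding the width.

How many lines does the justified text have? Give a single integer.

Answer: 5

Derivation:
Line 1: ['small', 'robot', 'progress'] (min_width=20, slack=1)
Line 2: ['play', 'cherry', 'sea', 'one'] (min_width=19, slack=2)
Line 3: ['glass', 'garden', 'journey'] (min_width=20, slack=1)
Line 4: ['guitar', 'one', 'rain'] (min_width=15, slack=6)
Line 5: ['mountain', 'or', 'evening'] (min_width=19, slack=2)
Total lines: 5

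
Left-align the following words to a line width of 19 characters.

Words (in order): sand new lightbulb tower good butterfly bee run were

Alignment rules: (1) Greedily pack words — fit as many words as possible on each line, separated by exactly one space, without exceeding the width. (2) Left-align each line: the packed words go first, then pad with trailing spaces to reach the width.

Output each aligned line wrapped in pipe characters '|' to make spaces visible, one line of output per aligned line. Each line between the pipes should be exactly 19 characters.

Answer: |sand new lightbulb |
|tower good         |
|butterfly bee run  |
|were               |

Derivation:
Line 1: ['sand', 'new', 'lightbulb'] (min_width=18, slack=1)
Line 2: ['tower', 'good'] (min_width=10, slack=9)
Line 3: ['butterfly', 'bee', 'run'] (min_width=17, slack=2)
Line 4: ['were'] (min_width=4, slack=15)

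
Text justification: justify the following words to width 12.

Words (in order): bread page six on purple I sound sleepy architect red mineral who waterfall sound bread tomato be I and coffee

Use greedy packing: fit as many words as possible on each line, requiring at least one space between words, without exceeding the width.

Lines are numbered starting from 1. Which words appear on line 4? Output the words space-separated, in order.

Line 1: ['bread', 'page'] (min_width=10, slack=2)
Line 2: ['six', 'on'] (min_width=6, slack=6)
Line 3: ['purple', 'I'] (min_width=8, slack=4)
Line 4: ['sound', 'sleepy'] (min_width=12, slack=0)
Line 5: ['architect'] (min_width=9, slack=3)
Line 6: ['red', 'mineral'] (min_width=11, slack=1)
Line 7: ['who'] (min_width=3, slack=9)
Line 8: ['waterfall'] (min_width=9, slack=3)
Line 9: ['sound', 'bread'] (min_width=11, slack=1)
Line 10: ['tomato', 'be', 'I'] (min_width=11, slack=1)
Line 11: ['and', 'coffee'] (min_width=10, slack=2)

Answer: sound sleepy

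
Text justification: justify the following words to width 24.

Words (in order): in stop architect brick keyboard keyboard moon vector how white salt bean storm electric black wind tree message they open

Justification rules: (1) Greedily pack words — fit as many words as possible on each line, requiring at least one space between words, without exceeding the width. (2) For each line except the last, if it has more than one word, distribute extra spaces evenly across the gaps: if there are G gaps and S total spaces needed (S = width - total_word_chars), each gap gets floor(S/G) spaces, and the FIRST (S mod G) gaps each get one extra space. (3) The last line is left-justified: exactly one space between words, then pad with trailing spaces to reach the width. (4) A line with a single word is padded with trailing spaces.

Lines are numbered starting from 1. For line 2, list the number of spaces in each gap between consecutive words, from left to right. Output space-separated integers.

Line 1: ['in', 'stop', 'architect', 'brick'] (min_width=23, slack=1)
Line 2: ['keyboard', 'keyboard', 'moon'] (min_width=22, slack=2)
Line 3: ['vector', 'how', 'white', 'salt'] (min_width=21, slack=3)
Line 4: ['bean', 'storm', 'electric'] (min_width=19, slack=5)
Line 5: ['black', 'wind', 'tree', 'message'] (min_width=23, slack=1)
Line 6: ['they', 'open'] (min_width=9, slack=15)

Answer: 2 2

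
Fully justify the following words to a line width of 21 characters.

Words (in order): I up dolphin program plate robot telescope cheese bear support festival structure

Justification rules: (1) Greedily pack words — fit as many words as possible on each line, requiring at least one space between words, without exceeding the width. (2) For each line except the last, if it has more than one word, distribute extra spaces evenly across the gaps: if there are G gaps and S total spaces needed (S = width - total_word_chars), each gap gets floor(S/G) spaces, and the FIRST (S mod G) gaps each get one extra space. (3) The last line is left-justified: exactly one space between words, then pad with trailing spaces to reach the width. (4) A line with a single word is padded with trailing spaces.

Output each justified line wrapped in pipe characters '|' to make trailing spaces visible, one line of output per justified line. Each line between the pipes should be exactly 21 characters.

Answer: |I  up dolphin program|
|plate robot telescope|
|cheese  bear  support|
|festival structure   |

Derivation:
Line 1: ['I', 'up', 'dolphin', 'program'] (min_width=20, slack=1)
Line 2: ['plate', 'robot', 'telescope'] (min_width=21, slack=0)
Line 3: ['cheese', 'bear', 'support'] (min_width=19, slack=2)
Line 4: ['festival', 'structure'] (min_width=18, slack=3)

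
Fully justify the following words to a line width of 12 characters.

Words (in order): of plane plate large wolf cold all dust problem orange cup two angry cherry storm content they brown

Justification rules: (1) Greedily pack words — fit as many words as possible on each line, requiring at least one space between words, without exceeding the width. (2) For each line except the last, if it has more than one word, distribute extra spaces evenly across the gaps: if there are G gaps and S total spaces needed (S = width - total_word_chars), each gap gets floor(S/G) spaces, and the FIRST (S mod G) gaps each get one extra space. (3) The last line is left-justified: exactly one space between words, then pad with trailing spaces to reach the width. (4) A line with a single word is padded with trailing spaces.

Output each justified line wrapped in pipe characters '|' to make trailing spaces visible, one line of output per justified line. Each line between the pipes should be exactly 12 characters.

Line 1: ['of', 'plane'] (min_width=8, slack=4)
Line 2: ['plate', 'large'] (min_width=11, slack=1)
Line 3: ['wolf', 'cold'] (min_width=9, slack=3)
Line 4: ['all', 'dust'] (min_width=8, slack=4)
Line 5: ['problem'] (min_width=7, slack=5)
Line 6: ['orange', 'cup'] (min_width=10, slack=2)
Line 7: ['two', 'angry'] (min_width=9, slack=3)
Line 8: ['cherry', 'storm'] (min_width=12, slack=0)
Line 9: ['content', 'they'] (min_width=12, slack=0)
Line 10: ['brown'] (min_width=5, slack=7)

Answer: |of     plane|
|plate  large|
|wolf    cold|
|all     dust|
|problem     |
|orange   cup|
|two    angry|
|cherry storm|
|content they|
|brown       |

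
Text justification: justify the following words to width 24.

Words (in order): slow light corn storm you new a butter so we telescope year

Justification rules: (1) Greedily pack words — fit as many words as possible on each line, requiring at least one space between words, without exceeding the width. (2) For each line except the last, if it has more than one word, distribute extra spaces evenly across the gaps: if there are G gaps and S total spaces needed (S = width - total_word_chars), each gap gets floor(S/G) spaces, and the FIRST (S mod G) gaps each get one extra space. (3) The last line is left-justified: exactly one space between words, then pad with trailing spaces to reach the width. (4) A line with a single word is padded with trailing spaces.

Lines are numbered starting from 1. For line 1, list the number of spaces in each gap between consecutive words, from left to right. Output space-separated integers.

Answer: 2 2 2

Derivation:
Line 1: ['slow', 'light', 'corn', 'storm'] (min_width=21, slack=3)
Line 2: ['you', 'new', 'a', 'butter', 'so', 'we'] (min_width=22, slack=2)
Line 3: ['telescope', 'year'] (min_width=14, slack=10)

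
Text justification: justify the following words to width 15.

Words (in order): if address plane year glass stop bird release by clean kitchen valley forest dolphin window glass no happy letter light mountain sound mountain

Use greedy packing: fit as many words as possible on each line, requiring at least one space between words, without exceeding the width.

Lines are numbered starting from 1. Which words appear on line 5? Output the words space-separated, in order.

Line 1: ['if', 'address'] (min_width=10, slack=5)
Line 2: ['plane', 'year'] (min_width=10, slack=5)
Line 3: ['glass', 'stop', 'bird'] (min_width=15, slack=0)
Line 4: ['release', 'by'] (min_width=10, slack=5)
Line 5: ['clean', 'kitchen'] (min_width=13, slack=2)
Line 6: ['valley', 'forest'] (min_width=13, slack=2)
Line 7: ['dolphin', 'window'] (min_width=14, slack=1)
Line 8: ['glass', 'no', 'happy'] (min_width=14, slack=1)
Line 9: ['letter', 'light'] (min_width=12, slack=3)
Line 10: ['mountain', 'sound'] (min_width=14, slack=1)
Line 11: ['mountain'] (min_width=8, slack=7)

Answer: clean kitchen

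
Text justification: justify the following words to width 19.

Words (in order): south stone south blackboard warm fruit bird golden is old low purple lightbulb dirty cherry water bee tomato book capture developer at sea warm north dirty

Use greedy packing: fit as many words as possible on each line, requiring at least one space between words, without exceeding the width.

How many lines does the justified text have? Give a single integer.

Answer: 9

Derivation:
Line 1: ['south', 'stone', 'south'] (min_width=17, slack=2)
Line 2: ['blackboard', 'warm'] (min_width=15, slack=4)
Line 3: ['fruit', 'bird', 'golden'] (min_width=17, slack=2)
Line 4: ['is', 'old', 'low', 'purple'] (min_width=17, slack=2)
Line 5: ['lightbulb', 'dirty'] (min_width=15, slack=4)
Line 6: ['cherry', 'water', 'bee'] (min_width=16, slack=3)
Line 7: ['tomato', 'book', 'capture'] (min_width=19, slack=0)
Line 8: ['developer', 'at', 'sea'] (min_width=16, slack=3)
Line 9: ['warm', 'north', 'dirty'] (min_width=16, slack=3)
Total lines: 9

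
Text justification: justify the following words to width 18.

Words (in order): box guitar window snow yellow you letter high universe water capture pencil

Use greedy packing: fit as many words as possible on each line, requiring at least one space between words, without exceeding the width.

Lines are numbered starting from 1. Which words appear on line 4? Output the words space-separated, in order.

Line 1: ['box', 'guitar', 'window'] (min_width=17, slack=1)
Line 2: ['snow', 'yellow', 'you'] (min_width=15, slack=3)
Line 3: ['letter', 'high'] (min_width=11, slack=7)
Line 4: ['universe', 'water'] (min_width=14, slack=4)
Line 5: ['capture', 'pencil'] (min_width=14, slack=4)

Answer: universe water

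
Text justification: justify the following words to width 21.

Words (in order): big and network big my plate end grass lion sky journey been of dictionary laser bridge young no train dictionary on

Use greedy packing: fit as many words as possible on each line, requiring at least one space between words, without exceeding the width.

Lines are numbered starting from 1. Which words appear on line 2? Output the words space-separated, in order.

Answer: my plate end grass

Derivation:
Line 1: ['big', 'and', 'network', 'big'] (min_width=19, slack=2)
Line 2: ['my', 'plate', 'end', 'grass'] (min_width=18, slack=3)
Line 3: ['lion', 'sky', 'journey', 'been'] (min_width=21, slack=0)
Line 4: ['of', 'dictionary', 'laser'] (min_width=19, slack=2)
Line 5: ['bridge', 'young', 'no', 'train'] (min_width=21, slack=0)
Line 6: ['dictionary', 'on'] (min_width=13, slack=8)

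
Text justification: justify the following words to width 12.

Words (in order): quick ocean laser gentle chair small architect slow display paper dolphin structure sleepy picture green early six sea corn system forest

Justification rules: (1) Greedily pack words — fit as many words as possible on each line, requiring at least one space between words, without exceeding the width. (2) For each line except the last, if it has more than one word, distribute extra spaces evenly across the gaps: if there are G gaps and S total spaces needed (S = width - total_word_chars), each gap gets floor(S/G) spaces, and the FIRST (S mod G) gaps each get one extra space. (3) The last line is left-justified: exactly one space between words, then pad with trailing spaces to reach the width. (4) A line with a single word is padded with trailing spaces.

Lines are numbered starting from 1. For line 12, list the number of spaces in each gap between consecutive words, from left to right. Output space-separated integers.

Line 1: ['quick', 'ocean'] (min_width=11, slack=1)
Line 2: ['laser', 'gentle'] (min_width=12, slack=0)
Line 3: ['chair', 'small'] (min_width=11, slack=1)
Line 4: ['architect'] (min_width=9, slack=3)
Line 5: ['slow', 'display'] (min_width=12, slack=0)
Line 6: ['paper'] (min_width=5, slack=7)
Line 7: ['dolphin'] (min_width=7, slack=5)
Line 8: ['structure'] (min_width=9, slack=3)
Line 9: ['sleepy'] (min_width=6, slack=6)
Line 10: ['picture'] (min_width=7, slack=5)
Line 11: ['green', 'early'] (min_width=11, slack=1)
Line 12: ['six', 'sea', 'corn'] (min_width=12, slack=0)
Line 13: ['system'] (min_width=6, slack=6)
Line 14: ['forest'] (min_width=6, slack=6)

Answer: 1 1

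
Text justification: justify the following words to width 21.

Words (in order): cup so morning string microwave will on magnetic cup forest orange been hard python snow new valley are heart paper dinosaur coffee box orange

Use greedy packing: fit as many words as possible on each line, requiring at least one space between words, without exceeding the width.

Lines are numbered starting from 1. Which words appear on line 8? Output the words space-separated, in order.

Line 1: ['cup', 'so', 'morning', 'string'] (min_width=21, slack=0)
Line 2: ['microwave', 'will', 'on'] (min_width=17, slack=4)
Line 3: ['magnetic', 'cup', 'forest'] (min_width=19, slack=2)
Line 4: ['orange', 'been', 'hard'] (min_width=16, slack=5)
Line 5: ['python', 'snow', 'new'] (min_width=15, slack=6)
Line 6: ['valley', 'are', 'heart'] (min_width=16, slack=5)
Line 7: ['paper', 'dinosaur', 'coffee'] (min_width=21, slack=0)
Line 8: ['box', 'orange'] (min_width=10, slack=11)

Answer: box orange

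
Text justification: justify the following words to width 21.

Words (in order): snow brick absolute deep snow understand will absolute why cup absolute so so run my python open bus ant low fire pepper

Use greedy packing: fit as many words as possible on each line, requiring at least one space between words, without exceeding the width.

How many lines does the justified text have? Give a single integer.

Answer: 6

Derivation:
Line 1: ['snow', 'brick', 'absolute'] (min_width=19, slack=2)
Line 2: ['deep', 'snow', 'understand'] (min_width=20, slack=1)
Line 3: ['will', 'absolute', 'why', 'cup'] (min_width=21, slack=0)
Line 4: ['absolute', 'so', 'so', 'run', 'my'] (min_width=21, slack=0)
Line 5: ['python', 'open', 'bus', 'ant'] (min_width=19, slack=2)
Line 6: ['low', 'fire', 'pepper'] (min_width=15, slack=6)
Total lines: 6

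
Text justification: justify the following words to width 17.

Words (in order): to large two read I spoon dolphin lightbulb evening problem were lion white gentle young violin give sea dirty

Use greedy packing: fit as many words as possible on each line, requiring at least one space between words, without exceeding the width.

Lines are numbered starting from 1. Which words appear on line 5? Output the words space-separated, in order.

Answer: white gentle

Derivation:
Line 1: ['to', 'large', 'two', 'read'] (min_width=17, slack=0)
Line 2: ['I', 'spoon', 'dolphin'] (min_width=15, slack=2)
Line 3: ['lightbulb', 'evening'] (min_width=17, slack=0)
Line 4: ['problem', 'were', 'lion'] (min_width=17, slack=0)
Line 5: ['white', 'gentle'] (min_width=12, slack=5)
Line 6: ['young', 'violin', 'give'] (min_width=17, slack=0)
Line 7: ['sea', 'dirty'] (min_width=9, slack=8)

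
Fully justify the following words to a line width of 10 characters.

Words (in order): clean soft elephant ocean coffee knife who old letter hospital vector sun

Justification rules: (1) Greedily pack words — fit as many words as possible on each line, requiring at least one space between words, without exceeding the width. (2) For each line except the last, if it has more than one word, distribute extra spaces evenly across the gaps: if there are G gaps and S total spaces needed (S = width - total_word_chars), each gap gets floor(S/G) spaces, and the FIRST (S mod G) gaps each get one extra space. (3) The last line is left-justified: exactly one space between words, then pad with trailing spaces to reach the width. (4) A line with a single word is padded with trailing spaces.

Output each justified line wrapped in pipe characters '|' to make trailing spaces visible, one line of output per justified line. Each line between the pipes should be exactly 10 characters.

Line 1: ['clean', 'soft'] (min_width=10, slack=0)
Line 2: ['elephant'] (min_width=8, slack=2)
Line 3: ['ocean'] (min_width=5, slack=5)
Line 4: ['coffee'] (min_width=6, slack=4)
Line 5: ['knife', 'who'] (min_width=9, slack=1)
Line 6: ['old', 'letter'] (min_width=10, slack=0)
Line 7: ['hospital'] (min_width=8, slack=2)
Line 8: ['vector', 'sun'] (min_width=10, slack=0)

Answer: |clean soft|
|elephant  |
|ocean     |
|coffee    |
|knife  who|
|old letter|
|hospital  |
|vector sun|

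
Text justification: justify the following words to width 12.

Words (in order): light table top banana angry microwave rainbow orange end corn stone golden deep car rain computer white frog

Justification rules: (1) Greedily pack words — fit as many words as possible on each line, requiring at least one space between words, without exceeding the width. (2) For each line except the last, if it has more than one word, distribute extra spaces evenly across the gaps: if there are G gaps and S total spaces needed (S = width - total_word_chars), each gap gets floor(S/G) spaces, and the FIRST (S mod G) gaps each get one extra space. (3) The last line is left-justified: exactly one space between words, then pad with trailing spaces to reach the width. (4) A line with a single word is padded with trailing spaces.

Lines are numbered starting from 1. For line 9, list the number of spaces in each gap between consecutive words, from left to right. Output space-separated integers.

Line 1: ['light', 'table'] (min_width=11, slack=1)
Line 2: ['top', 'banana'] (min_width=10, slack=2)
Line 3: ['angry'] (min_width=5, slack=7)
Line 4: ['microwave'] (min_width=9, slack=3)
Line 5: ['rainbow'] (min_width=7, slack=5)
Line 6: ['orange', 'end'] (min_width=10, slack=2)
Line 7: ['corn', 'stone'] (min_width=10, slack=2)
Line 8: ['golden', 'deep'] (min_width=11, slack=1)
Line 9: ['car', 'rain'] (min_width=8, slack=4)
Line 10: ['computer'] (min_width=8, slack=4)
Line 11: ['white', 'frog'] (min_width=10, slack=2)

Answer: 5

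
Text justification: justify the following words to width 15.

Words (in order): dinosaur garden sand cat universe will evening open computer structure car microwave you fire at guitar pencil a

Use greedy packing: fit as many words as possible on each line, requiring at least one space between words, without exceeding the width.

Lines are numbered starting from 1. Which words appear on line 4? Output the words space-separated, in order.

Answer: evening open

Derivation:
Line 1: ['dinosaur', 'garden'] (min_width=15, slack=0)
Line 2: ['sand', 'cat'] (min_width=8, slack=7)
Line 3: ['universe', 'will'] (min_width=13, slack=2)
Line 4: ['evening', 'open'] (min_width=12, slack=3)
Line 5: ['computer'] (min_width=8, slack=7)
Line 6: ['structure', 'car'] (min_width=13, slack=2)
Line 7: ['microwave', 'you'] (min_width=13, slack=2)
Line 8: ['fire', 'at', 'guitar'] (min_width=14, slack=1)
Line 9: ['pencil', 'a'] (min_width=8, slack=7)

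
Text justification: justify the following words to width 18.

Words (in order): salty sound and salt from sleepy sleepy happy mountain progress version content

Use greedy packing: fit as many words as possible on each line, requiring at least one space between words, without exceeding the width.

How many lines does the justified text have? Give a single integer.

Answer: 5

Derivation:
Line 1: ['salty', 'sound', 'and'] (min_width=15, slack=3)
Line 2: ['salt', 'from', 'sleepy'] (min_width=16, slack=2)
Line 3: ['sleepy', 'happy'] (min_width=12, slack=6)
Line 4: ['mountain', 'progress'] (min_width=17, slack=1)
Line 5: ['version', 'content'] (min_width=15, slack=3)
Total lines: 5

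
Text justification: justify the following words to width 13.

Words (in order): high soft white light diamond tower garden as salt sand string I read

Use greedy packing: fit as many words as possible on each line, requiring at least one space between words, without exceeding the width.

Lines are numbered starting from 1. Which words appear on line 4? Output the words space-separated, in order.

Line 1: ['high', 'soft'] (min_width=9, slack=4)
Line 2: ['white', 'light'] (min_width=11, slack=2)
Line 3: ['diamond', 'tower'] (min_width=13, slack=0)
Line 4: ['garden', 'as'] (min_width=9, slack=4)
Line 5: ['salt', 'sand'] (min_width=9, slack=4)
Line 6: ['string', 'I', 'read'] (min_width=13, slack=0)

Answer: garden as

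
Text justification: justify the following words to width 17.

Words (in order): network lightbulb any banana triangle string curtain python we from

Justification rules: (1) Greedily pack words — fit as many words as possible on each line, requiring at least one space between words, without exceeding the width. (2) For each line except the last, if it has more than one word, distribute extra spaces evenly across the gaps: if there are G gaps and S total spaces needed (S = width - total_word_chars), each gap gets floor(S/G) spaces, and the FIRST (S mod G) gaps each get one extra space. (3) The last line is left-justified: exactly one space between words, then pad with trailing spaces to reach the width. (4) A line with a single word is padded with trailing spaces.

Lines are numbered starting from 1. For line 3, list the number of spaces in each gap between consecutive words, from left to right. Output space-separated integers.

Line 1: ['network', 'lightbulb'] (min_width=17, slack=0)
Line 2: ['any', 'banana'] (min_width=10, slack=7)
Line 3: ['triangle', 'string'] (min_width=15, slack=2)
Line 4: ['curtain', 'python', 'we'] (min_width=17, slack=0)
Line 5: ['from'] (min_width=4, slack=13)

Answer: 3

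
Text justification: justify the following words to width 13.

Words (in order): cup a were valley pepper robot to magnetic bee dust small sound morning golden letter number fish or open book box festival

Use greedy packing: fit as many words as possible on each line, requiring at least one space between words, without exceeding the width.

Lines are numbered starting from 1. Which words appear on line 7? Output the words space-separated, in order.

Line 1: ['cup', 'a', 'were'] (min_width=10, slack=3)
Line 2: ['valley', 'pepper'] (min_width=13, slack=0)
Line 3: ['robot', 'to'] (min_width=8, slack=5)
Line 4: ['magnetic', 'bee'] (min_width=12, slack=1)
Line 5: ['dust', 'small'] (min_width=10, slack=3)
Line 6: ['sound', 'morning'] (min_width=13, slack=0)
Line 7: ['golden', 'letter'] (min_width=13, slack=0)
Line 8: ['number', 'fish'] (min_width=11, slack=2)
Line 9: ['or', 'open', 'book'] (min_width=12, slack=1)
Line 10: ['box', 'festival'] (min_width=12, slack=1)

Answer: golden letter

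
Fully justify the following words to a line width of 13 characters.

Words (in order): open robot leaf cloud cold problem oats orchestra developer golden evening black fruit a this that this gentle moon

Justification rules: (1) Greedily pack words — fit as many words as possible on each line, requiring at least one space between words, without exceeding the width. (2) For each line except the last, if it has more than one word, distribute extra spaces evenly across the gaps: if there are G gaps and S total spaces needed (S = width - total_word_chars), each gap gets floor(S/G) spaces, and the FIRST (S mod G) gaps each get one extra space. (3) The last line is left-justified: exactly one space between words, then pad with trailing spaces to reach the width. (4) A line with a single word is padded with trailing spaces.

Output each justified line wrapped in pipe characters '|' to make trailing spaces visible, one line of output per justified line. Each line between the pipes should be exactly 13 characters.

Answer: |open    robot|
|leaf    cloud|
|cold  problem|
|oats         |
|orchestra    |
|developer    |
|golden       |
|evening black|
|fruit  a this|
|that     this|
|gentle moon  |

Derivation:
Line 1: ['open', 'robot'] (min_width=10, slack=3)
Line 2: ['leaf', 'cloud'] (min_width=10, slack=3)
Line 3: ['cold', 'problem'] (min_width=12, slack=1)
Line 4: ['oats'] (min_width=4, slack=9)
Line 5: ['orchestra'] (min_width=9, slack=4)
Line 6: ['developer'] (min_width=9, slack=4)
Line 7: ['golden'] (min_width=6, slack=7)
Line 8: ['evening', 'black'] (min_width=13, slack=0)
Line 9: ['fruit', 'a', 'this'] (min_width=12, slack=1)
Line 10: ['that', 'this'] (min_width=9, slack=4)
Line 11: ['gentle', 'moon'] (min_width=11, slack=2)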